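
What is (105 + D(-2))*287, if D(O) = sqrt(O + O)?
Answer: 30135 + 574*I ≈ 30135.0 + 574.0*I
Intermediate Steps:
D(O) = sqrt(2)*sqrt(O) (D(O) = sqrt(2*O) = sqrt(2)*sqrt(O))
(105 + D(-2))*287 = (105 + sqrt(2)*sqrt(-2))*287 = (105 + sqrt(2)*(I*sqrt(2)))*287 = (105 + 2*I)*287 = 30135 + 574*I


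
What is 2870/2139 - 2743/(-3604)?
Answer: 16210757/7708956 ≈ 2.1028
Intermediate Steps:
2870/2139 - 2743/(-3604) = 2870*(1/2139) - 2743*(-1/3604) = 2870/2139 + 2743/3604 = 16210757/7708956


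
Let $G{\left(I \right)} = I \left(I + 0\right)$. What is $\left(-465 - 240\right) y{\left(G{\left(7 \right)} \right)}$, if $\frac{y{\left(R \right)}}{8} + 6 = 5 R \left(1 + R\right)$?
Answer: $-69056160$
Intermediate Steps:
$G{\left(I \right)} = I^{2}$ ($G{\left(I \right)} = I I = I^{2}$)
$y{\left(R \right)} = -48 + 40 R \left(1 + R\right)$ ($y{\left(R \right)} = -48 + 8 \cdot 5 R \left(1 + R\right) = -48 + 40 R \left(1 + R\right)$)
$\left(-465 - 240\right) y{\left(G{\left(7 \right)} \right)} = \left(-465 - 240\right) \left(-48 + 40 \cdot 7^{2} + 40 \left(7^{2}\right)^{2}\right) = \left(-465 - 240\right) \left(-48 + 40 \cdot 49 + 40 \cdot 49^{2}\right) = - 705 \left(-48 + 1960 + 40 \cdot 2401\right) = - 705 \left(-48 + 1960 + 96040\right) = \left(-705\right) 97952 = -69056160$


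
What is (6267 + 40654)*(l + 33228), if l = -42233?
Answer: -422523605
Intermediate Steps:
(6267 + 40654)*(l + 33228) = (6267 + 40654)*(-42233 + 33228) = 46921*(-9005) = -422523605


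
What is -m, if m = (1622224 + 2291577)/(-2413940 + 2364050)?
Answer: 3913801/49890 ≈ 78.449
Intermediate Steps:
m = -3913801/49890 (m = 3913801/(-49890) = 3913801*(-1/49890) = -3913801/49890 ≈ -78.449)
-m = -1*(-3913801/49890) = 3913801/49890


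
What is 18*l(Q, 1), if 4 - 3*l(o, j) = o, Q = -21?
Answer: 150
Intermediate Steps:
l(o, j) = 4/3 - o/3
18*l(Q, 1) = 18*(4/3 - 1/3*(-21)) = 18*(4/3 + 7) = 18*(25/3) = 150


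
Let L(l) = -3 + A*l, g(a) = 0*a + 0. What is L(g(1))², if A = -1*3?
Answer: 9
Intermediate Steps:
A = -3
g(a) = 0 (g(a) = 0 + 0 = 0)
L(l) = -3 - 3*l
L(g(1))² = (-3 - 3*0)² = (-3 + 0)² = (-3)² = 9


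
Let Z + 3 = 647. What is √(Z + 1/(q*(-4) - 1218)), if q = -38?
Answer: √731812198/1066 ≈ 25.377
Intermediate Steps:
Z = 644 (Z = -3 + 647 = 644)
√(Z + 1/(q*(-4) - 1218)) = √(644 + 1/(-38*(-4) - 1218)) = √(644 + 1/(152 - 1218)) = √(644 + 1/(-1066)) = √(644 - 1/1066) = √(686503/1066) = √731812198/1066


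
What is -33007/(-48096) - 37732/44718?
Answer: -56458541/358459488 ≈ -0.15750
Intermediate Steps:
-33007/(-48096) - 37732/44718 = -33007*(-1/48096) - 37732*1/44718 = 33007/48096 - 18866/22359 = -56458541/358459488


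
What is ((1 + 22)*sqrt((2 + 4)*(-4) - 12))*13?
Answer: 1794*I ≈ 1794.0*I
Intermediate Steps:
((1 + 22)*sqrt((2 + 4)*(-4) - 12))*13 = (23*sqrt(6*(-4) - 12))*13 = (23*sqrt(-24 - 12))*13 = (23*sqrt(-36))*13 = (23*(6*I))*13 = (138*I)*13 = 1794*I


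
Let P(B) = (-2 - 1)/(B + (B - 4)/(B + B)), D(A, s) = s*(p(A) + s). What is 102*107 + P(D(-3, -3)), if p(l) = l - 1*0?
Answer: 3612480/331 ≈ 10914.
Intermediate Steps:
p(l) = l (p(l) = l + 0 = l)
D(A, s) = s*(A + s)
P(B) = -3/(B + (-4 + B)/(2*B)) (P(B) = -3/(B + (-4 + B)/((2*B))) = -3/(B + (-4 + B)*(1/(2*B))) = -3/(B + (-4 + B)/(2*B)))
102*107 + P(D(-3, -3)) = 102*107 - 6*(-3*(-3 - 3))/(-4 - 3*(-3 - 3) + 2*(-3*(-3 - 3))**2) = 10914 - 6*(-3*(-6))/(-4 - 3*(-6) + 2*(-3*(-6))**2) = 10914 - 6*18/(-4 + 18 + 2*18**2) = 10914 - 6*18/(-4 + 18 + 2*324) = 10914 - 6*18/(-4 + 18 + 648) = 10914 - 6*18/662 = 10914 - 6*18*1/662 = 10914 - 54/331 = 3612480/331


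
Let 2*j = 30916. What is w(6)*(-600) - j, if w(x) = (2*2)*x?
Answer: -29858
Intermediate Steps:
j = 15458 (j = (½)*30916 = 15458)
w(x) = 4*x
w(6)*(-600) - j = (4*6)*(-600) - 1*15458 = 24*(-600) - 15458 = -14400 - 15458 = -29858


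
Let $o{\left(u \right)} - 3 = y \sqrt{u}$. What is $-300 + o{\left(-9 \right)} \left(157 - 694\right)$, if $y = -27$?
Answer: $-1911 + 43497 i \approx -1911.0 + 43497.0 i$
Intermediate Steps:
$o{\left(u \right)} = 3 - 27 \sqrt{u}$
$-300 + o{\left(-9 \right)} \left(157 - 694\right) = -300 + \left(3 - 27 \sqrt{-9}\right) \left(157 - 694\right) = -300 + \left(3 - 27 \cdot 3 i\right) \left(-537\right) = -300 + \left(3 - 81 i\right) \left(-537\right) = -300 - \left(1611 - 43497 i\right) = -1911 + 43497 i$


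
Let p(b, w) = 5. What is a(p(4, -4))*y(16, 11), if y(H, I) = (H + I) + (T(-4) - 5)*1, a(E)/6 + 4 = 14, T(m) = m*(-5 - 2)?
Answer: 3000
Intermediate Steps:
T(m) = -7*m (T(m) = m*(-7) = -7*m)
a(E) = 60 (a(E) = -24 + 6*14 = -24 + 84 = 60)
y(H, I) = 23 + H + I (y(H, I) = (H + I) + (-7*(-4) - 5)*1 = (H + I) + (28 - 5)*1 = (H + I) + 23*1 = (H + I) + 23 = 23 + H + I)
a(p(4, -4))*y(16, 11) = 60*(23 + 16 + 11) = 60*50 = 3000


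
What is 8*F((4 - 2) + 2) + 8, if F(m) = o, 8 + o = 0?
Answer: -56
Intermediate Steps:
o = -8 (o = -8 + 0 = -8)
F(m) = -8
8*F((4 - 2) + 2) + 8 = 8*(-8) + 8 = -64 + 8 = -56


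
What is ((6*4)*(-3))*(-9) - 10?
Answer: 638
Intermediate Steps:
((6*4)*(-3))*(-9) - 10 = (24*(-3))*(-9) - 10 = -72*(-9) - 10 = 648 - 10 = 638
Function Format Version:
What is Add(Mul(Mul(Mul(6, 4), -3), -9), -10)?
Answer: 638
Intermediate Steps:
Add(Mul(Mul(Mul(6, 4), -3), -9), -10) = Add(Mul(Mul(24, -3), -9), -10) = Add(Mul(-72, -9), -10) = Add(648, -10) = 638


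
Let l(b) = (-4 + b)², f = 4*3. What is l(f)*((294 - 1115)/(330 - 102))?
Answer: -13136/57 ≈ -230.46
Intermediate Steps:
f = 12
l(f)*((294 - 1115)/(330 - 102)) = (-4 + 12)²*((294 - 1115)/(330 - 102)) = 8²*(-821/228) = 64*(-821*1/228) = 64*(-821/228) = -13136/57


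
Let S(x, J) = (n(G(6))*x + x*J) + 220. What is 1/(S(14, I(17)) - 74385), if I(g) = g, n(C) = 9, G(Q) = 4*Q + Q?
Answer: -1/73801 ≈ -1.3550e-5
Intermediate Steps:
G(Q) = 5*Q
S(x, J) = 220 + 9*x + J*x (S(x, J) = (9*x + x*J) + 220 = (9*x + J*x) + 220 = 220 + 9*x + J*x)
1/(S(14, I(17)) - 74385) = 1/((220 + 9*14 + 17*14) - 74385) = 1/((220 + 126 + 238) - 74385) = 1/(584 - 74385) = 1/(-73801) = -1/73801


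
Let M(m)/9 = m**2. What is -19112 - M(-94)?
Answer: -98636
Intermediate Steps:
M(m) = 9*m**2
-19112 - M(-94) = -19112 - 9*(-94)**2 = -19112 - 9*8836 = -19112 - 1*79524 = -19112 - 79524 = -98636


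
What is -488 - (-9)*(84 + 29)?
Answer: 529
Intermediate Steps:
-488 - (-9)*(84 + 29) = -488 - (-9)*113 = -488 - 1*(-1017) = -488 + 1017 = 529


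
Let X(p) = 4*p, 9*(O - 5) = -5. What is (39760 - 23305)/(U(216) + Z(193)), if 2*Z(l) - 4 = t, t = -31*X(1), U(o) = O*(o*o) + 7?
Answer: 16455/207307 ≈ 0.079375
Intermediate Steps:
O = 40/9 (O = 5 + (1/9)*(-5) = 5 - 5/9 = 40/9 ≈ 4.4444)
U(o) = 7 + 40*o**2/9 (U(o) = 40*(o*o)/9 + 7 = 40*o**2/9 + 7 = 7 + 40*o**2/9)
t = -124 ≈ -124.00
Z(l) = -60 (Z(l) = 2 + (1/2)*(-124) = 2 - 62 = -60)
(39760 - 23305)/(U(216) + Z(193)) = (39760 - 23305)/((7 + (40/9)*216**2) - 60) = 16455/((7 + (40/9)*46656) - 60) = 16455/((7 + 207360) - 60) = 16455/(207367 - 60) = 16455/207307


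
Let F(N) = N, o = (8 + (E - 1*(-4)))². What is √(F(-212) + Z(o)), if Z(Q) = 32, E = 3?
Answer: 6*I*√5 ≈ 13.416*I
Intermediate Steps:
o = 225 (o = (8 + (3 - 1*(-4)))² = (8 + (3 + 4))² = (8 + 7)² = 15² = 225)
√(F(-212) + Z(o)) = √(-212 + 32) = √(-180) = 6*I*√5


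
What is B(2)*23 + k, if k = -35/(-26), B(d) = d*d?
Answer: 2427/26 ≈ 93.346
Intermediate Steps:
B(d) = d²
k = 35/26 (k = -35*(-1/26) = 35/26 ≈ 1.3462)
B(2)*23 + k = 2²*23 + 35/26 = 4*23 + 35/26 = 92 + 35/26 = 2427/26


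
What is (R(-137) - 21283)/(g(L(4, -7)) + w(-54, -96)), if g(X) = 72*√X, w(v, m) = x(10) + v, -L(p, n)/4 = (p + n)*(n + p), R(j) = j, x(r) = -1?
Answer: 1178100/189649 + 9253440*I/189649 ≈ 6.212 + 48.792*I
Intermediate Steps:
L(p, n) = -4*(n + p)² (L(p, n) = -4*(p + n)*(n + p) = -4*(n + p)*(n + p) = -4*(n + p)²)
w(v, m) = -1 + v
(R(-137) - 21283)/(g(L(4, -7)) + w(-54, -96)) = (-137 - 21283)/(72*√(-4*(-7 + 4)²) + (-1 - 54)) = -21420/(72*√(-4*(-3)²) - 55) = -21420/(72*√(-4*9) - 55) = -21420/(72*√(-36) - 55) = -21420/(72*(6*I) - 55) = -21420/(432*I - 55) = -21420*(-55 - 432*I)/189649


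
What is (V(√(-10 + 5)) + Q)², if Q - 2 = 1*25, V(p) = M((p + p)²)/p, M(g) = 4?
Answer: 3629/5 - 216*I*√5/5 ≈ 725.8 - 96.598*I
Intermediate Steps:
V(p) = 4/p
Q = 27 (Q = 2 + 1*25 = 2 + 25 = 27)
(V(√(-10 + 5)) + Q)² = (4/(√(-10 + 5)) + 27)² = (4/(√(-5)) + 27)² = (4/((I*√5)) + 27)² = (4*(-I*√5/5) + 27)² = (-4*I*√5/5 + 27)² = (27 - 4*I*√5/5)²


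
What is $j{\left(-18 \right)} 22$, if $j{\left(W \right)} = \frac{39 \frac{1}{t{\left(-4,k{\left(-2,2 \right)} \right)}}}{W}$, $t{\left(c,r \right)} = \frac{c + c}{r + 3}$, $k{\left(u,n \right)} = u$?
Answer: $\frac{143}{24} \approx 5.9583$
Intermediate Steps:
$t{\left(c,r \right)} = \frac{2 c}{3 + r}$
$j{\left(W \right)} = - \frac{39}{8 W}$ ($j{\left(W \right)} = \frac{39 \frac{1}{2 \left(-4\right) \frac{1}{3 - 2}}}{W} = \frac{39 \frac{1}{2 \left(-4\right) 1^{-1}}}{W} = \frac{39 \frac{1}{2 \left(-4\right) 1}}{W} = \frac{39 \frac{1}{-8}}{W} = \frac{39 \left(- \frac{1}{8}\right)}{W} = - \frac{39}{8 W}$)
$j{\left(-18 \right)} 22 = - \frac{39}{8 \left(-18\right)} 22 = \left(- \frac{39}{8}\right) \left(- \frac{1}{18}\right) 22 = \frac{13}{48} \cdot 22 = \frac{143}{24}$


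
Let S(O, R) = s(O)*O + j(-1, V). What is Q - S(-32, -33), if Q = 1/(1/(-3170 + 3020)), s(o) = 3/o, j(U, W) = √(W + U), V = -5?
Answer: -153 - I*√6 ≈ -153.0 - 2.4495*I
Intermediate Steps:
j(U, W) = √(U + W)
Q = -150 (Q = 1/(1/(-150)) = 1/(-1/150) = -150)
S(O, R) = 3 + I*√6 (S(O, R) = (3/O)*O + √(-1 - 5) = 3 + √(-6) = 3 + I*√6)
Q - S(-32, -33) = -150 - (3 + I*√6) = -150 + (-3 - I*√6) = -153 - I*√6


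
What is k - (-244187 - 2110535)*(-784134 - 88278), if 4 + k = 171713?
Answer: -2054287557755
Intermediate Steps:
k = 171709 (k = -4 + 171713 = 171709)
k - (-244187 - 2110535)*(-784134 - 88278) = 171709 - (-244187 - 2110535)*(-784134 - 88278) = 171709 - (-2354722)*(-872412) = 171709 - 1*2054287729464 = 171709 - 2054287729464 = -2054287557755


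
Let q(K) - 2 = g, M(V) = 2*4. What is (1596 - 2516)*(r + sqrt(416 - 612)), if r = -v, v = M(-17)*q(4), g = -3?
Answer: -7360 - 12880*I ≈ -7360.0 - 12880.0*I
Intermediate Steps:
M(V) = 8
q(K) = -1 (q(K) = 2 - 3 = -1)
v = -8 (v = 8*(-1) = -8)
r = 8 (r = -1*(-8) = 8)
(1596 - 2516)*(r + sqrt(416 - 612)) = (1596 - 2516)*(8 + sqrt(416 - 612)) = -920*(8 + sqrt(-196)) = -920*(8 + 14*I) = -7360 - 12880*I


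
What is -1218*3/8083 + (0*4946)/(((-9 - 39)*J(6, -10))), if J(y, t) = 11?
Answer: -3654/8083 ≈ -0.45206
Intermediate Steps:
-1218*3/8083 + (0*4946)/(((-9 - 39)*J(6, -10))) = -1218*3/8083 + (0*4946)/(((-9 - 39)*11)) = -3654*1/8083 + 0/((-48*11)) = -3654/8083 + 0/(-528) = -3654/8083 + 0*(-1/528) = -3654/8083 + 0 = -3654/8083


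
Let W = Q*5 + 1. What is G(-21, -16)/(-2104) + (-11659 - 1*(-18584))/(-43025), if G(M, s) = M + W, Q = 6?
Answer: -300009/1810492 ≈ -0.16571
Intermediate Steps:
W = 31 (W = 6*5 + 1 = 30 + 1 = 31)
G(M, s) = 31 + M (G(M, s) = M + 31 = 31 + M)
G(-21, -16)/(-2104) + (-11659 - 1*(-18584))/(-43025) = (31 - 21)/(-2104) + (-11659 - 1*(-18584))/(-43025) = 10*(-1/2104) + (-11659 + 18584)*(-1/43025) = -5/1052 + 6925*(-1/43025) = -5/1052 - 277/1721 = -300009/1810492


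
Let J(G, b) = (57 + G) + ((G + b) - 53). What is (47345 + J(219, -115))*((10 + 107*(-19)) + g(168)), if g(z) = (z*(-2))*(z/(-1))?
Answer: 2594548600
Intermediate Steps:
J(G, b) = 4 + b + 2*G (J(G, b) = (57 + G) + (-53 + G + b) = 4 + b + 2*G)
g(z) = 2*z**2 (g(z) = (-2*z)*(z*(-1)) = (-2*z)*(-z) = 2*z**2)
(47345 + J(219, -115))*((10 + 107*(-19)) + g(168)) = (47345 + (4 - 115 + 2*219))*((10 + 107*(-19)) + 2*168**2) = (47345 + (4 - 115 + 438))*((10 - 2033) + 2*28224) = (47345 + 327)*(-2023 + 56448) = 47672*54425 = 2594548600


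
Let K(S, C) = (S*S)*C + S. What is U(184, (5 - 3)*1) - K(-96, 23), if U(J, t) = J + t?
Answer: -211686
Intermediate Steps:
K(S, C) = S + C*S² (K(S, C) = S²*C + S = C*S² + S = S + C*S²)
U(184, (5 - 3)*1) - K(-96, 23) = (184 + (5 - 3)*1) - (-96)*(1 + 23*(-96)) = (184 + 2*1) - (-96)*(1 - 2208) = (184 + 2) - (-96)*(-2207) = 186 - 1*211872 = 186 - 211872 = -211686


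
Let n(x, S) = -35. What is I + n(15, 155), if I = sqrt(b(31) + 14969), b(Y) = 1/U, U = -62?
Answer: -35 + sqrt(57540774)/62 ≈ 87.348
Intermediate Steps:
b(Y) = -1/62 (b(Y) = 1/(-62) = -1/62)
I = sqrt(57540774)/62 (I = sqrt(-1/62 + 14969) = sqrt(928077/62) = sqrt(57540774)/62 ≈ 122.35)
I + n(15, 155) = sqrt(57540774)/62 - 35 = -35 + sqrt(57540774)/62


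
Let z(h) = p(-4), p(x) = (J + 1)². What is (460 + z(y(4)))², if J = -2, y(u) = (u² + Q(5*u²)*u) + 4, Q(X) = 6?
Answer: 212521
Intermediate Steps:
y(u) = 4 + u² + 6*u (y(u) = (u² + 6*u) + 4 = 4 + u² + 6*u)
p(x) = 1 (p(x) = (-2 + 1)² = (-1)² = 1)
z(h) = 1
(460 + z(y(4)))² = (460 + 1)² = 461² = 212521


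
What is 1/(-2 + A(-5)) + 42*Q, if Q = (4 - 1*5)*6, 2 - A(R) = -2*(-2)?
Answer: -1009/4 ≈ -252.25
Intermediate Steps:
A(R) = -2 (A(R) = 2 - (-2)*(-2) = 2 - 1*4 = 2 - 4 = -2)
Q = -6 (Q = (4 - 5)*6 = -1*6 = -6)
1/(-2 + A(-5)) + 42*Q = 1/(-2 - 2) + 42*(-6) = 1/(-4) - 252 = -1/4 - 252 = -1009/4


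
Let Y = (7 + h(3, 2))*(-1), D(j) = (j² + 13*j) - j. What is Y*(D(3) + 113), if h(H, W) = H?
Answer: -1580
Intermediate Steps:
D(j) = j² + 12*j
Y = -10 (Y = (7 + 3)*(-1) = 10*(-1) = -10)
Y*(D(3) + 113) = -10*(3*(12 + 3) + 113) = -10*(3*15 + 113) = -10*(45 + 113) = -10*158 = -1580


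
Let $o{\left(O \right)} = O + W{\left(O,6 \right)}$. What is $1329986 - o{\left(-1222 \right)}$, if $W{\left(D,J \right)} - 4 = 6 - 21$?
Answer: $1331219$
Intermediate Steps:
$W{\left(D,J \right)} = -11$ ($W{\left(D,J \right)} = 4 + \left(6 - 21\right) = 4 - 15 = -11$)
$o{\left(O \right)} = -11 + O$ ($o{\left(O \right)} = O - 11 = -11 + O$)
$1329986 - o{\left(-1222 \right)} = 1329986 - \left(-11 - 1222\right) = 1329986 - -1233 = 1329986 + 1233 = 1331219$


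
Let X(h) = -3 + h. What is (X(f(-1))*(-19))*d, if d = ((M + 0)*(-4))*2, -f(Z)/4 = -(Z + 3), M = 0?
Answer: 0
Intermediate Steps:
f(Z) = 12 + 4*Z (f(Z) = -(-4)*(Z + 3) = -(-4)*(3 + Z) = -4*(-3 - Z) = 12 + 4*Z)
d = 0 (d = ((0 + 0)*(-4))*2 = (0*(-4))*2 = 0*2 = 0)
(X(f(-1))*(-19))*d = ((-3 + (12 + 4*(-1)))*(-19))*0 = ((-3 + (12 - 4))*(-19))*0 = ((-3 + 8)*(-19))*0 = (5*(-19))*0 = -95*0 = 0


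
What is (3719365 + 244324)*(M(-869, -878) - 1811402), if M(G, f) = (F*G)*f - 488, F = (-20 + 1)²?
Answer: 1084562864713668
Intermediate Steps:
F = 361 (F = (-19)² = 361)
M(G, f) = -488 + 361*G*f (M(G, f) = (361*G)*f - 488 = 361*G*f - 488 = -488 + 361*G*f)
(3719365 + 244324)*(M(-869, -878) - 1811402) = (3719365 + 244324)*((-488 + 361*(-869)*(-878)) - 1811402) = 3963689*((-488 + 275436502) - 1811402) = 3963689*(275436014 - 1811402) = 3963689*273624612 = 1084562864713668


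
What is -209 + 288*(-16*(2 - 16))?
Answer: 64303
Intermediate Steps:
-209 + 288*(-16*(2 - 16)) = -209 + 288*(-16*(-14)) = -209 + 288*224 = -209 + 64512 = 64303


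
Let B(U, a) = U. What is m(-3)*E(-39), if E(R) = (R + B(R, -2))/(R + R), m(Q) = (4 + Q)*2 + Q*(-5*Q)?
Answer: -43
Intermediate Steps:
m(Q) = 8 - 5*Q² + 2*Q (m(Q) = (8 + 2*Q) - 5*Q² = 8 - 5*Q² + 2*Q)
E(R) = 1 (E(R) = (R + R)/(R + R) = (2*R)/((2*R)) = (2*R)*(1/(2*R)) = 1)
m(-3)*E(-39) = (8 - 5*(-3)² + 2*(-3))*1 = (8 - 5*9 - 6)*1 = (8 - 45 - 6)*1 = -43*1 = -43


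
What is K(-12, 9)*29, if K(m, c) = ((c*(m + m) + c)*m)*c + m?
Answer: 647976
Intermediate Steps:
K(m, c) = m + c*m*(c + 2*c*m) (K(m, c) = ((c*(2*m) + c)*m)*c + m = ((2*c*m + c)*m)*c + m = ((c + 2*c*m)*m)*c + m = (m*(c + 2*c*m))*c + m = c*m*(c + 2*c*m) + m = m + c*m*(c + 2*c*m))
K(-12, 9)*29 = -12*(1 + 9² + 2*(-12)*9²)*29 = -12*(1 + 81 + 2*(-12)*81)*29 = -12*(1 + 81 - 1944)*29 = -12*(-1862)*29 = 22344*29 = 647976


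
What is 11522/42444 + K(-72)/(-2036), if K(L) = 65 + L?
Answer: 5938975/21603996 ≈ 0.27490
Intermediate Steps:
11522/42444 + K(-72)/(-2036) = 11522/42444 + (65 - 72)/(-2036) = 11522*(1/42444) - 7*(-1/2036) = 5761/21222 + 7/2036 = 5938975/21603996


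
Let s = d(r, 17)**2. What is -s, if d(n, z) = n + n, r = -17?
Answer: -1156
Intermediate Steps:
d(n, z) = 2*n
s = 1156 (s = (2*(-17))**2 = (-34)**2 = 1156)
-s = -1*1156 = -1156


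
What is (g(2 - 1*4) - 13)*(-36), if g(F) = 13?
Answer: 0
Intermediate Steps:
(g(2 - 1*4) - 13)*(-36) = (13 - 13)*(-36) = 0*(-36) = 0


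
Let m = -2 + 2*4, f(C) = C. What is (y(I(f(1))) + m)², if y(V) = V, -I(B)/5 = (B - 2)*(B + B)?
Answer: 256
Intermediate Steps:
I(B) = -10*B*(-2 + B) (I(B) = -5*(B - 2)*(B + B) = -5*(-2 + B)*2*B = -10*B*(-2 + B))
m = 6 (m = -2 + 8 = 6)
(y(I(f(1))) + m)² = (10*1*(2 - 1*1) + 6)² = (10*1*(2 - 1) + 6)² = (10*1*1 + 6)² = (10 + 6)² = 16² = 256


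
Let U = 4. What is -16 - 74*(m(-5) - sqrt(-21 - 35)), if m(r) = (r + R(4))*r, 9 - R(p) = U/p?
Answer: 1094 + 148*I*sqrt(14) ≈ 1094.0 + 553.77*I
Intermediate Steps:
R(p) = 9 - 4/p
m(r) = r*(8 + r) (m(r) = (r + (9 - 4/4))*r = (r + (9 - 4*1/4))*r = (r + (9 - 1))*r = (r + 8)*r = (8 + r)*r = r*(8 + r))
-16 - 74*(m(-5) - sqrt(-21 - 35)) = -16 - 74*(-5*(8 - 5) - sqrt(-21 - 35)) = -16 - 74*(-5*3 - sqrt(-56)) = -16 - 74*(-15 - 2*I*sqrt(14)) = -16 + (1110 + 148*I*sqrt(14)) = 1094 + 148*I*sqrt(14)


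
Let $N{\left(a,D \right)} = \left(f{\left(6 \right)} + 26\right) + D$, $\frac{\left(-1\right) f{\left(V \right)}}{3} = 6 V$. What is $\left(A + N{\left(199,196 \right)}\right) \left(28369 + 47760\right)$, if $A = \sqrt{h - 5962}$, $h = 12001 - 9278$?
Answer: $8678706 + 76129 i \sqrt{3239} \approx 8.6787 \cdot 10^{6} + 4.3327 \cdot 10^{6} i$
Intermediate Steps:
$h = 2723$ ($h = 12001 - 9278 = 2723$)
$f{\left(V \right)} = - 18 V$ ($f{\left(V \right)} = - 3 \cdot 6 V = - 18 V$)
$N{\left(a,D \right)} = -82 + D$ ($N{\left(a,D \right)} = \left(\left(-18\right) 6 + 26\right) + D = \left(-108 + 26\right) + D = -82 + D$)
$A = i \sqrt{3239}$ ($A = \sqrt{2723 - 5962} = \sqrt{-3239} = i \sqrt{3239} \approx 56.912 i$)
$\left(A + N{\left(199,196 \right)}\right) \left(28369 + 47760\right) = \left(i \sqrt{3239} + \left(-82 + 196\right)\right) \left(28369 + 47760\right) = \left(i \sqrt{3239} + 114\right) 76129 = \left(114 + i \sqrt{3239}\right) 76129 = 8678706 + 76129 i \sqrt{3239}$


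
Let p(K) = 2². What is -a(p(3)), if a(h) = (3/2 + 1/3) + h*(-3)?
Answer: 61/6 ≈ 10.167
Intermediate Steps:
p(K) = 4
a(h) = 11/6 - 3*h (a(h) = (3*(½) + 1*(⅓)) - 3*h = (3/2 + ⅓) - 3*h = 11/6 - 3*h)
-a(p(3)) = -(11/6 - 3*4) = -(11/6 - 12) = -1*(-61/6) = 61/6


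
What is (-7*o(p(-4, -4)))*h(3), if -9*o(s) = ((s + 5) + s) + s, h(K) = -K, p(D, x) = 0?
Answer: -35/3 ≈ -11.667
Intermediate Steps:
o(s) = -5/9 - s/3 (o(s) = -(((s + 5) + s) + s)/9 = -(((5 + s) + s) + s)/9 = -((5 + 2*s) + s)/9 = -(5 + 3*s)/9 = -5/9 - s/3)
(-7*o(p(-4, -4)))*h(3) = (-7*(-5/9 - 1/3*0))*(-1*3) = -7*(-5/9 + 0)*(-3) = -7*(-5/9)*(-3) = (35/9)*(-3) = -35/3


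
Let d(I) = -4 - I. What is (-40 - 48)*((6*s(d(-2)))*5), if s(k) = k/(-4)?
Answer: -1320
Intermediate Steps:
s(k) = -k/4 (s(k) = k*(-1/4) = -k/4)
(-40 - 48)*((6*s(d(-2)))*5) = (-40 - 48)*((6*(-(-4 - 1*(-2))/4))*5) = -88*6*(-(-4 + 2)/4)*5 = -88*6*(-1/4*(-2))*5 = -88*6*(1/2)*5 = -264*5 = -88*15 = -1320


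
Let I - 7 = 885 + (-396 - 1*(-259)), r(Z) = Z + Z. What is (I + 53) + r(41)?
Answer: 890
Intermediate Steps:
r(Z) = 2*Z
I = 755 (I = 7 + (885 + (-396 - 1*(-259))) = 7 + (885 + (-396 + 259)) = 7 + (885 - 137) = 7 + 748 = 755)
(I + 53) + r(41) = (755 + 53) + 2*41 = 808 + 82 = 890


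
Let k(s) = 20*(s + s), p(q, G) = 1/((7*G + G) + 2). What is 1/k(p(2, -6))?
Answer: -23/20 ≈ -1.1500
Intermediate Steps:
p(q, G) = 1/(2 + 8*G) (p(q, G) = 1/(8*G + 2) = 1/(2 + 8*G))
k(s) = 40*s (k(s) = 20*(2*s) = 40*s)
1/k(p(2, -6)) = 1/(40*(1/(2*(1 + 4*(-6))))) = 1/(40*(1/(2*(1 - 24)))) = 1/(40*((½)/(-23))) = 1/(40*((½)*(-1/23))) = 1/(40*(-1/46)) = 1/(-20/23) = -23/20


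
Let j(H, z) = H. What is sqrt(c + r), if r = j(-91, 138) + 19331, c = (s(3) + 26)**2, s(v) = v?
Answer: sqrt(20081) ≈ 141.71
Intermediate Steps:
c = 841 (c = (3 + 26)**2 = 29**2 = 841)
r = 19240 (r = -91 + 19331 = 19240)
sqrt(c + r) = sqrt(841 + 19240) = sqrt(20081)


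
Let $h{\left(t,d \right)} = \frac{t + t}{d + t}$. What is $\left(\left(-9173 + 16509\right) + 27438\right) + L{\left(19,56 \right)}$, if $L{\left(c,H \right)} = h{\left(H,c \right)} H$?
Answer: $\frac{2614322}{75} \approx 34858.0$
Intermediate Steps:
$h{\left(t,d \right)} = \frac{2 t}{d + t}$
$L{\left(c,H \right)} = \frac{2 H^{2}}{H + c}$ ($L{\left(c,H \right)} = \frac{2 H}{c + H} H = \frac{2 H}{H + c} H = \frac{2 H^{2}}{H + c}$)
$\left(\left(-9173 + 16509\right) + 27438\right) + L{\left(19,56 \right)} = \left(\left(-9173 + 16509\right) + 27438\right) + \frac{2 \cdot 56^{2}}{56 + 19} = \left(7336 + 27438\right) + 2 \cdot 3136 \cdot \frac{1}{75} = 34774 + 2 \cdot 3136 \cdot \frac{1}{75} = 34774 + \frac{6272}{75} = \frac{2614322}{75}$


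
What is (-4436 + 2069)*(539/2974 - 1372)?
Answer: 9656860563/2974 ≈ 3.2471e+6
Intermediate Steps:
(-4436 + 2069)*(539/2974 - 1372) = -2367*(539*(1/2974) - 1372) = -2367*(539/2974 - 1372) = -2367*(-4079789/2974) = 9656860563/2974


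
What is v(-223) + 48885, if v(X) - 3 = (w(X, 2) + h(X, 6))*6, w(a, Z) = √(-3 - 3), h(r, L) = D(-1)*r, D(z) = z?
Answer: 50226 + 6*I*√6 ≈ 50226.0 + 14.697*I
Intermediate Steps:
h(r, L) = -r
w(a, Z) = I*√6 (w(a, Z) = √(-6) = I*√6)
v(X) = 3 - 6*X + 6*I*√6 (v(X) = 3 + (I*√6 - X)*6 = 3 + (-X + I*√6)*6 = 3 + (-6*X + 6*I*√6) = 3 - 6*X + 6*I*√6)
v(-223) + 48885 = (3 - 6*(-223) + 6*I*√6) + 48885 = (3 + 1338 + 6*I*√6) + 48885 = (1341 + 6*I*√6) + 48885 = 50226 + 6*I*√6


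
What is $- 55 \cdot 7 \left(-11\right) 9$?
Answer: $38115$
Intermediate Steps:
$- 55 \cdot 7 \left(-11\right) 9 = - 55 \left(\left(-77\right) 9\right) = \left(-55\right) \left(-693\right) = 38115$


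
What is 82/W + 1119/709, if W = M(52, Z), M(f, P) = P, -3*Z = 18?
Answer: -25712/2127 ≈ -12.088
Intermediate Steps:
Z = -6 (Z = -⅓*18 = -6)
W = -6
82/W + 1119/709 = 82/(-6) + 1119/709 = 82*(-⅙) + 1119*(1/709) = -41/3 + 1119/709 = -25712/2127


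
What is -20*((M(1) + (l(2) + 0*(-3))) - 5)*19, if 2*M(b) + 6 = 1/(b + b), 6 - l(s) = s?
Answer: 1425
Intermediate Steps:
l(s) = 6 - s
M(b) = -3 + 1/(4*b) (M(b) = -3 + 1/(2*(b + b)) = -3 + 1/(2*((2*b))) = -3 + (1/(2*b))/2 = -3 + 1/(4*b))
-20*((M(1) + (l(2) + 0*(-3))) - 5)*19 = -20*(((-3 + (¼)/1) + ((6 - 1*2) + 0*(-3))) - 5)*19 = -20*(((-3 + (¼)*1) + ((6 - 2) + 0)) - 5)*19 = -20*(((-3 + ¼) + (4 + 0)) - 5)*19 = -20*((-11/4 + 4) - 5)*19 = -20*(5/4 - 5)*19 = -20*(-15/4)*19 = 75*19 = 1425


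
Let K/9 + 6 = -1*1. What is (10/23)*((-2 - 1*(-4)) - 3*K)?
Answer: 1910/23 ≈ 83.043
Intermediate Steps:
K = -63 (K = -54 + 9*(-1*1) = -54 + 9*(-1) = -54 - 9 = -63)
(10/23)*((-2 - 1*(-4)) - 3*K) = (10/23)*((-2 - 1*(-4)) - 3*(-63)) = ((1/23)*10)*((-2 + 4) + 189) = 10*(2 + 189)/23 = (10/23)*191 = 1910/23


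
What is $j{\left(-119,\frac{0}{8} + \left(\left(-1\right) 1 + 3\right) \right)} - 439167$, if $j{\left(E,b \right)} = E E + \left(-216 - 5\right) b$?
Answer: $-425448$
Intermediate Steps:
$j{\left(E,b \right)} = E^{2} - 221 b$ ($j{\left(E,b \right)} = E^{2} + \left(-216 - 5\right) b = E^{2} - 221 b$)
$j{\left(-119,\frac{0}{8} + \left(\left(-1\right) 1 + 3\right) \right)} - 439167 = \left(\left(-119\right)^{2} - 221 \left(\frac{0}{8} + \left(\left(-1\right) 1 + 3\right)\right)\right) - 439167 = \left(14161 - 221 \left(0 \cdot \frac{1}{8} + \left(-1 + 3\right)\right)\right) - 439167 = \left(14161 - 221 \left(0 + 2\right)\right) - 439167 = \left(14161 - 442\right) - 439167 = 13719 - 439167 = -425448$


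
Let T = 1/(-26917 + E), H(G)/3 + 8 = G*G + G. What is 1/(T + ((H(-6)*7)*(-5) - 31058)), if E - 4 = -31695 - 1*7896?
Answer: -66504/2219105473 ≈ -2.9969e-5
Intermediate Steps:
H(G) = -24 + 3*G + 3*G² (H(G) = -24 + 3*(G*G + G) = -24 + 3*(G² + G) = -24 + 3*(G + G²) = -24 + (3*G + 3*G²) = -24 + 3*G + 3*G²)
E = -39587 (E = 4 + (-31695 - 1*7896) = 4 + (-31695 - 7896) = 4 - 39591 = -39587)
T = -1/66504 (T = 1/(-26917 - 39587) = 1/(-66504) = -1/66504 ≈ -1.5037e-5)
1/(T + ((H(-6)*7)*(-5) - 31058)) = 1/(-1/66504 + (((-24 + 3*(-6) + 3*(-6)²)*7)*(-5) - 31058)) = 1/(-1/66504 + (((-24 - 18 + 3*36)*7)*(-5) - 31058)) = 1/(-1/66504 + (((-24 - 18 + 108)*7)*(-5) - 31058)) = 1/(-1/66504 + ((66*7)*(-5) - 31058)) = 1/(-1/66504 + (462*(-5) - 31058)) = 1/(-1/66504 + (-2310 - 31058)) = 1/(-1/66504 - 33368) = 1/(-2219105473/66504) = -66504/2219105473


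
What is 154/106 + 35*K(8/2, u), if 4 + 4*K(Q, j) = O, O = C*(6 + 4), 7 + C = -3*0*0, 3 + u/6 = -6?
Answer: -68481/106 ≈ -646.05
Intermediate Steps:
u = -54 (u = -18 + 6*(-6) = -18 - 36 = -54)
C = -7 (C = -7 - 3*0*0 = -7 + 0*0 = -7 + 0 = -7)
O = -70 (O = -7*(6 + 4) = -7*10 = -70)
K(Q, j) = -37/2 (K(Q, j) = -1 + (¼)*(-70) = -1 - 35/2 = -37/2)
154/106 + 35*K(8/2, u) = 154/106 + 35*(-37/2) = 154*(1/106) - 1295/2 = 77/53 - 1295/2 = -68481/106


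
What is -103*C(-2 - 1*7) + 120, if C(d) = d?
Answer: 1047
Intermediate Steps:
-103*C(-2 - 1*7) + 120 = -103*(-2 - 1*7) + 120 = -103*(-2 - 7) + 120 = -103*(-9) + 120 = 927 + 120 = 1047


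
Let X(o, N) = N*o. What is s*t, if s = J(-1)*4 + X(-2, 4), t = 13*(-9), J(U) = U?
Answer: 1404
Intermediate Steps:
t = -117
s = -12 (s = -1*4 + 4*(-2) = -4 - 8 = -12)
s*t = -12*(-117) = 1404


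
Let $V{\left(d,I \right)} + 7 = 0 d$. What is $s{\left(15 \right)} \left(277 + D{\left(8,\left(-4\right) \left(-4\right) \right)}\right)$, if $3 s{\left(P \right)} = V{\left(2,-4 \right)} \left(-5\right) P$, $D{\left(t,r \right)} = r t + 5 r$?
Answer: $84875$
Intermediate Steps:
$V{\left(d,I \right)} = -7$ ($V{\left(d,I \right)} = -7 + 0 d = -7 + 0 = -7$)
$D{\left(t,r \right)} = 5 r + r t$
$s{\left(P \right)} = \frac{35 P}{3}$ ($s{\left(P \right)} = \frac{\left(-7\right) \left(-5\right) P}{3} = \frac{35 P}{3}$)
$s{\left(15 \right)} \left(277 + D{\left(8,\left(-4\right) \left(-4\right) \right)}\right) = \frac{35}{3} \cdot 15 \left(277 + \left(-4\right) \left(-4\right) \left(5 + 8\right)\right) = 175 \left(277 + 16 \cdot 13\right) = 175 \left(277 + 208\right) = 175 \cdot 485 = 84875$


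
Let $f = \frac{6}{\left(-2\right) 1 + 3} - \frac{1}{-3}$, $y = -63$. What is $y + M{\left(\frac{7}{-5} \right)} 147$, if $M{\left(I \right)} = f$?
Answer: $868$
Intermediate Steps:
$f = \frac{19}{3}$ ($f = \frac{6}{-2 + 3} - - \frac{1}{3} = \frac{6}{1} + \frac{1}{3} = 6 \cdot 1 + \frac{1}{3} = 6 + \frac{1}{3} = \frac{19}{3} \approx 6.3333$)
$M{\left(I \right)} = \frac{19}{3}$
$y + M{\left(\frac{7}{-5} \right)} 147 = -63 + \frac{19}{3} \cdot 147 = -63 + 931 = 868$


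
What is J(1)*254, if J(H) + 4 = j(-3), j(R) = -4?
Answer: -2032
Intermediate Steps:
J(H) = -8 (J(H) = -4 - 4 = -8)
J(1)*254 = -8*254 = -2032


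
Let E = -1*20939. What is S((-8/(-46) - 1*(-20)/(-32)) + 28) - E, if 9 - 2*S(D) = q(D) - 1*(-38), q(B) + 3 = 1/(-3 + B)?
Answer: 94522650/4517 ≈ 20926.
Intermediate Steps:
q(B) = -3 + 1/(-3 + B)
S(D) = -29/2 - (10 - 3*D)/(2*(-3 + D)) (S(D) = 9/2 - ((10 - 3*D)/(-3 + D) - 1*(-38))/2 = 9/2 - ((10 - 3*D)/(-3 + D) + 38)/2 = 9/2 - (38 + (10 - 3*D)/(-3 + D))/2 = 9/2 + (-19 - (10 - 3*D)/(2*(-3 + D))) = -29/2 - (10 - 3*D)/(2*(-3 + D)))
E = -20939
S((-8/(-46) - 1*(-20)/(-32)) + 28) - E = (77 - 26*((-8/(-46) - 1*(-20)/(-32)) + 28))/(2*(-3 + ((-8/(-46) - 1*(-20)/(-32)) + 28))) - 1*(-20939) = (77 - 26*((-8*(-1/46) + 20*(-1/32)) + 28))/(2*(-3 + ((-8*(-1/46) + 20*(-1/32)) + 28))) + 20939 = (77 - 26*((4/23 - 5/8) + 28))/(2*(-3 + ((4/23 - 5/8) + 28))) + 20939 = (77 - 26*(-83/184 + 28))/(2*(-3 + (-83/184 + 28))) + 20939 = (77 - 26*5069/184)/(2*(-3 + 5069/184)) + 20939 = (77 - 65897/92)/(2*(4517/184)) + 20939 = (½)*(184/4517)*(-58813/92) + 20939 = -58813/4517 + 20939 = 94522650/4517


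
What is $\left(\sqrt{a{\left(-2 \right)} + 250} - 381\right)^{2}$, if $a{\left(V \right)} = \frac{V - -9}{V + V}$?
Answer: $\frac{\left(762 - \sqrt{993}\right)^{2}}{4} \approx 1.334 \cdot 10^{5}$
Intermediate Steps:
$a{\left(V \right)} = \frac{9 + V}{2 V}$ ($a{\left(V \right)} = \frac{V + 9}{2 V} = \left(9 + V\right) \frac{1}{2 V} = \frac{9 + V}{2 V}$)
$\left(\sqrt{a{\left(-2 \right)} + 250} - 381\right)^{2} = \left(\sqrt{\frac{9 - 2}{2 \left(-2\right)} + 250} - 381\right)^{2} = \left(\sqrt{\frac{1}{2} \left(- \frac{1}{2}\right) 7 + 250} - 381\right)^{2} = \left(\sqrt{- \frac{7}{4} + 250} - 381\right)^{2} = \left(\sqrt{\frac{993}{4}} - 381\right)^{2} = \left(\frac{\sqrt{993}}{2} - 381\right)^{2} = \left(-381 + \frac{\sqrt{993}}{2}\right)^{2}$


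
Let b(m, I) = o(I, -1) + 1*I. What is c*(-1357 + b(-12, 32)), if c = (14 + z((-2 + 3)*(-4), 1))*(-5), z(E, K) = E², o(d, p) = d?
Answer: 193950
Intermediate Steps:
b(m, I) = 2*I (b(m, I) = I + 1*I = I + I = 2*I)
c = -150 (c = (14 + ((-2 + 3)*(-4))²)*(-5) = (14 + (1*(-4))²)*(-5) = (14 + (-4)²)*(-5) = (14 + 16)*(-5) = 30*(-5) = -150)
c*(-1357 + b(-12, 32)) = -150*(-1357 + 2*32) = -150*(-1357 + 64) = -150*(-1293) = 193950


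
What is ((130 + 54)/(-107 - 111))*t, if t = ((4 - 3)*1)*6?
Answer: -552/109 ≈ -5.0642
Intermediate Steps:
t = 6 (t = (1*1)*6 = 1*6 = 6)
((130 + 54)/(-107 - 111))*t = ((130 + 54)/(-107 - 111))*6 = (184/(-218))*6 = (184*(-1/218))*6 = -92/109*6 = -552/109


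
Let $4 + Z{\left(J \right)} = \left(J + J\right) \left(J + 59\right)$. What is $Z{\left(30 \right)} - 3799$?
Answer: $1537$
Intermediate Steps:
$Z{\left(J \right)} = -4 + 2 J \left(59 + J\right)$ ($Z{\left(J \right)} = -4 + \left(J + J\right) \left(J + 59\right) = -4 + 2 J \left(59 + J\right)$)
$Z{\left(30 \right)} - 3799 = \left(-4 + 2 \cdot 30^{2} + 118 \cdot 30\right) - 3799 = \left(-4 + 2 \cdot 900 + 3540\right) - 3799 = \left(-4 + 1800 + 3540\right) - 3799 = 5336 - 3799 = 1537$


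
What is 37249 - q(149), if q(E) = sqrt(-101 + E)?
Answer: 37249 - 4*sqrt(3) ≈ 37242.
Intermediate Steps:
37249 - q(149) = 37249 - sqrt(-101 + 149) = 37249 - sqrt(48) = 37249 - 4*sqrt(3)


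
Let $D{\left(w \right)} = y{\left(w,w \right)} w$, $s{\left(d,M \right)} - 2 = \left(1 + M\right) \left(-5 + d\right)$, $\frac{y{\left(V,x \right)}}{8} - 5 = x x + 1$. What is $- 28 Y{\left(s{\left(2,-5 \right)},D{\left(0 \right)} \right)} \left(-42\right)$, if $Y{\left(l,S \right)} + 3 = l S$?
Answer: $-3528$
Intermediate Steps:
$y{\left(V,x \right)} = 48 + 8 x^{2}$ ($y{\left(V,x \right)} = 40 + 8 \left(x x + 1\right) = 40 + 8 \left(x^{2} + 1\right) = 40 + 8 \left(1 + x^{2}\right) = 40 + \left(8 + 8 x^{2}\right) = 48 + 8 x^{2}$)
$s{\left(d,M \right)} = 2 + \left(1 + M\right) \left(-5 + d\right)$
$D{\left(w \right)} = w \left(48 + 8 w^{2}\right)$ ($D{\left(w \right)} = \left(48 + 8 w^{2}\right) w = w \left(48 + 8 w^{2}\right)$)
$Y{\left(l,S \right)} = -3 + S l$ ($Y{\left(l,S \right)} = -3 + l S = -3 + S l$)
$- 28 Y{\left(s{\left(2,-5 \right)},D{\left(0 \right)} \right)} \left(-42\right) = - 28 \left(-3 + 8 \cdot 0 \left(6 + 0^{2}\right) \left(-3 + 2 - -25 - 10\right)\right) \left(-42\right) = - 28 \left(-3 + 8 \cdot 0 \left(6 + 0\right) \left(-3 + 2 + 25 - 10\right)\right) \left(-42\right) = - 28 \left(-3 + 8 \cdot 0 \cdot 6 \cdot 14\right) \left(-42\right) = - 28 \left(-3 + 0 \cdot 14\right) \left(-42\right) = - 28 \left(-3 + 0\right) \left(-42\right) = \left(-28\right) \left(-3\right) \left(-42\right) = 84 \left(-42\right) = -3528$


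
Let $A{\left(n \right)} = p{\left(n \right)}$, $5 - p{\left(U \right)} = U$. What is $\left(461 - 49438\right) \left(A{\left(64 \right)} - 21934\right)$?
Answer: $1077151161$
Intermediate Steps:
$p{\left(U \right)} = 5 - U$
$A{\left(n \right)} = 5 - n$
$\left(461 - 49438\right) \left(A{\left(64 \right)} - 21934\right) = \left(461 - 49438\right) \left(\left(5 - 64\right) - 21934\right) = - 48977 \left(\left(5 - 64\right) - 21934\right) = - 48977 \left(-59 - 21934\right) = \left(-48977\right) \left(-21993\right) = 1077151161$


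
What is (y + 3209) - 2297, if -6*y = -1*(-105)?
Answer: 1789/2 ≈ 894.50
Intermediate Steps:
y = -35/2 (y = -(-1)*(-105)/6 = -⅙*105 = -35/2 ≈ -17.500)
(y + 3209) - 2297 = (-35/2 + 3209) - 2297 = 6383/2 - 2297 = 1789/2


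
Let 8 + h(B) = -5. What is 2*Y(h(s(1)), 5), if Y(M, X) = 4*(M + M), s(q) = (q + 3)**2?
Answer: -208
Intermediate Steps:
s(q) = (3 + q)**2
h(B) = -13 (h(B) = -8 - 5 = -13)
Y(M, X) = 8*M (Y(M, X) = 4*(2*M) = 8*M)
2*Y(h(s(1)), 5) = 2*(8*(-13)) = 2*(-104) = -208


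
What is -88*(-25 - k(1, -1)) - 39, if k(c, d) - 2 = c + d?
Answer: 2337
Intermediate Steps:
k(c, d) = 2 + c + d (k(c, d) = 2 + (c + d) = 2 + c + d)
-88*(-25 - k(1, -1)) - 39 = -88*(-25 - (2 + 1 - 1)) - 39 = -88*(-25 - 1*2) - 39 = -88*(-25 - 2) - 39 = -88*(-27) - 39 = 2376 - 39 = 2337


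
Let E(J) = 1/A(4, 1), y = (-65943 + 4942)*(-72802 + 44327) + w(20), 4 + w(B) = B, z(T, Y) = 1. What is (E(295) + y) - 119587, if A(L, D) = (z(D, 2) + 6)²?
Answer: 85107311297/49 ≈ 1.7369e+9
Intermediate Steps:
w(B) = -4 + B
A(L, D) = 49 (A(L, D) = (1 + 6)² = 7² = 49)
y = 1737003491 (y = (-65943 + 4942)*(-72802 + 44327) + (-4 + 20) = -61001*(-28475) + 16 = 1737003475 + 16 = 1737003491)
E(J) = 1/49
(E(295) + y) - 119587 = (1/49 + 1737003491) - 119587 = 85113171060/49 - 119587 = 85107311297/49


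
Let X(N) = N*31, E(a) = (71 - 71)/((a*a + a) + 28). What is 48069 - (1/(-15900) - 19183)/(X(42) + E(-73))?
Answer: 995419833901/20701800 ≈ 48084.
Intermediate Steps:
E(a) = 0 (E(a) = 0/((a² + a) + 28) = 0/((a + a²) + 28) = 0/(28 + a + a²) = 0)
X(N) = 31*N
48069 - (1/(-15900) - 19183)/(X(42) + E(-73)) = 48069 - (1/(-15900) - 19183)/(31*42 + 0) = 48069 - (-1/15900 - 19183)/(1302 + 0) = 48069 - (-305009701)/(15900*1302) = 48069 - 1*(-305009701/20701800) = 48069 + 305009701/20701800 = 995419833901/20701800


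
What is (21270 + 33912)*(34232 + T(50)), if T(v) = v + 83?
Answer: 1896329430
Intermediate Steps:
T(v) = 83 + v
(21270 + 33912)*(34232 + T(50)) = (21270 + 33912)*(34232 + (83 + 50)) = 55182*(34232 + 133) = 55182*34365 = 1896329430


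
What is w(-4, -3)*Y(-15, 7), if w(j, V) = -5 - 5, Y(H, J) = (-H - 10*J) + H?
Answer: 700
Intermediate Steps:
Y(H, J) = -10*J
w(j, V) = -10
w(-4, -3)*Y(-15, 7) = -(-100)*7 = -10*(-70) = 700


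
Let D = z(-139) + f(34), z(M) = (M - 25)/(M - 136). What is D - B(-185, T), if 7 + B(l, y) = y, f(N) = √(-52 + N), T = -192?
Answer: 54889/275 + 3*I*√2 ≈ 199.6 + 4.2426*I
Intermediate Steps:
z(M) = (-25 + M)/(-136 + M)
D = 164/275 + 3*I*√2 (D = (-25 - 139)/(-136 - 139) + √(-52 + 34) = -164/(-275) + √(-18) = -1/275*(-164) + 3*I*√2 = 164/275 + 3*I*√2 ≈ 0.59636 + 4.2426*I)
B(l, y) = -7 + y
D - B(-185, T) = (164/275 + 3*I*√2) - (-7 - 192) = (164/275 + 3*I*√2) - 1*(-199) = (164/275 + 3*I*√2) + 199 = 54889/275 + 3*I*√2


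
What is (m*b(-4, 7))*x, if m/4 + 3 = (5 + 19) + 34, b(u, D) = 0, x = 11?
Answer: 0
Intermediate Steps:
m = 220 (m = -12 + 4*((5 + 19) + 34) = -12 + 4*(24 + 34) = -12 + 4*58 = -12 + 232 = 220)
(m*b(-4, 7))*x = (220*0)*11 = 0*11 = 0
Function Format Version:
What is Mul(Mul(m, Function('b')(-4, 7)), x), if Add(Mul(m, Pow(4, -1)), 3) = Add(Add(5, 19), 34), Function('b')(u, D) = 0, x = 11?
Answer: 0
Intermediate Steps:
m = 220 (m = Add(-12, Mul(4, Add(Add(5, 19), 34))) = Add(-12, Mul(4, Add(24, 34))) = Add(-12, Mul(4, 58)) = Add(-12, 232) = 220)
Mul(Mul(m, Function('b')(-4, 7)), x) = Mul(Mul(220, 0), 11) = Mul(0, 11) = 0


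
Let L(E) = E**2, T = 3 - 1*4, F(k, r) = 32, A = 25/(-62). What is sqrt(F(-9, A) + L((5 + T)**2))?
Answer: 12*sqrt(2) ≈ 16.971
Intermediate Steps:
A = -25/62 (A = 25*(-1/62) = -25/62 ≈ -0.40323)
T = -1 (T = 3 - 4 = -1)
sqrt(F(-9, A) + L((5 + T)**2)) = sqrt(32 + ((5 - 1)**2)**2) = sqrt(32 + (4**2)**2) = sqrt(32 + 16**2) = sqrt(32 + 256) = sqrt(288) = 12*sqrt(2)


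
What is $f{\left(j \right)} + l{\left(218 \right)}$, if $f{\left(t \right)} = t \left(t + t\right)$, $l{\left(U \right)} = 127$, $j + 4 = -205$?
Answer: $87489$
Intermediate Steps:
$j = -209$ ($j = -4 - 205 = -209$)
$f{\left(t \right)} = 2 t^{2}$ ($f{\left(t \right)} = t 2 t = 2 t^{2}$)
$f{\left(j \right)} + l{\left(218 \right)} = 2 \left(-209\right)^{2} + 127 = 2 \cdot 43681 + 127 = 87362 + 127 = 87489$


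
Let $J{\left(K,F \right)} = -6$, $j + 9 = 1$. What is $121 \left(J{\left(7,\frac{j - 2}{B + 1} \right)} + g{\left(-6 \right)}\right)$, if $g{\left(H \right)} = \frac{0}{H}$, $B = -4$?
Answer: $-726$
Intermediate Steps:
$j = -8$ ($j = -9 + 1 = -8$)
$g{\left(H \right)} = 0$
$121 \left(J{\left(7,\frac{j - 2}{B + 1} \right)} + g{\left(-6 \right)}\right) = 121 \left(-6 + 0\right) = 121 \left(-6\right) = -726$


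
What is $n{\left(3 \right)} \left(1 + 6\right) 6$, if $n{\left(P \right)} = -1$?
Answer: $-42$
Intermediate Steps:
$n{\left(3 \right)} \left(1 + 6\right) 6 = - \left(1 + 6\right) 6 = - 7 \cdot 6 = \left(-1\right) 42 = -42$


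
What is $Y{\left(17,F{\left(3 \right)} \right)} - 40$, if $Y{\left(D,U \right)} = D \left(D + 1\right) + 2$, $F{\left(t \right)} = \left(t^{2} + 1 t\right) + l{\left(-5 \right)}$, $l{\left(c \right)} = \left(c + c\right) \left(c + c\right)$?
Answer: $268$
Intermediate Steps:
$l{\left(c \right)} = 4 c^{2}$ ($l{\left(c \right)} = 2 c 2 c = 4 c^{2}$)
$F{\left(t \right)} = 100 + t + t^{2}$ ($F{\left(t \right)} = \left(t^{2} + 1 t\right) + 4 \left(-5\right)^{2} = \left(t^{2} + t\right) + 4 \cdot 25 = \left(t + t^{2}\right) + 100 = 100 + t + t^{2}$)
$Y{\left(D,U \right)} = 2 + D \left(1 + D\right)$ ($Y{\left(D,U \right)} = D \left(1 + D\right) + 2 = 2 + D \left(1 + D\right)$)
$Y{\left(17,F{\left(3 \right)} \right)} - 40 = \left(2 + 17 + 17^{2}\right) - 40 = \left(2 + 17 + 289\right) - 40 = 308 - 40 = 268$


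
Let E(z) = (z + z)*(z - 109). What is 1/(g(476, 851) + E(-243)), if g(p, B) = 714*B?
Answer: 1/778686 ≈ 1.2842e-6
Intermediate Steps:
E(z) = 2*z*(-109 + z) (E(z) = (2*z)*(-109 + z) = 2*z*(-109 + z))
1/(g(476, 851) + E(-243)) = 1/(714*851 + 2*(-243)*(-109 - 243)) = 1/(607614 + 2*(-243)*(-352)) = 1/(607614 + 171072) = 1/778686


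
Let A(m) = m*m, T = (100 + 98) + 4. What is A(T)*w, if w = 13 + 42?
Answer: 2244220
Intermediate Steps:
w = 55
T = 202 (T = 198 + 4 = 202)
A(m) = m**2
A(T)*w = 202**2*55 = 40804*55 = 2244220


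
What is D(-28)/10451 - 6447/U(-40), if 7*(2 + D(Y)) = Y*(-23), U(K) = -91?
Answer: 9626541/135863 ≈ 70.855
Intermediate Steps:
D(Y) = -2 - 23*Y/7 (D(Y) = -2 + (Y*(-23))/7 = -2 + (-23*Y)/7 = -2 - 23*Y/7)
D(-28)/10451 - 6447/U(-40) = (-2 - 23/7*(-28))/10451 - 6447/(-91) = (-2 + 92)*(1/10451) - 6447*(-1/91) = 90*(1/10451) + 921/13 = 90/10451 + 921/13 = 9626541/135863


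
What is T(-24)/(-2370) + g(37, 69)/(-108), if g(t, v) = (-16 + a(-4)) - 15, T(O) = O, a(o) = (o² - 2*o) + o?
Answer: 4777/42660 ≈ 0.11198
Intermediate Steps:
a(o) = o² - o
g(t, v) = -11 (g(t, v) = (-16 - 4*(-1 - 4)) - 15 = (-16 - 4*(-5)) - 15 = (-16 + 20) - 15 = 4 - 15 = -11)
T(-24)/(-2370) + g(37, 69)/(-108) = -24/(-2370) - 11/(-108) = -24*(-1/2370) - 11*(-1/108) = 4/395 + 11/108 = 4777/42660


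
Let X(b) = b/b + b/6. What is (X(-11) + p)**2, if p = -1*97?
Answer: 344569/36 ≈ 9571.4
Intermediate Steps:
X(b) = 1 + b/6 (X(b) = 1 + b*(1/6) = 1 + b/6)
p = -97
(X(-11) + p)**2 = ((1 + (1/6)*(-11)) - 97)**2 = ((1 - 11/6) - 97)**2 = (-5/6 - 97)**2 = (-587/6)**2 = 344569/36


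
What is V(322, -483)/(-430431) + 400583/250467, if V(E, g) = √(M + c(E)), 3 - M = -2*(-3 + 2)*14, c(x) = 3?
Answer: 400583/250467 - I*√22/430431 ≈ 1.5993 - 1.0897e-5*I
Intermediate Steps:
M = -25 (M = 3 - (-2*(-3 + 2))*14 = 3 - (-2*(-1))*14 = 3 - 2*14 = 3 - 1*28 = 3 - 28 = -25)
V(E, g) = I*√22 (V(E, g) = √(-25 + 3) = √(-22) = I*√22)
V(322, -483)/(-430431) + 400583/250467 = (I*√22)/(-430431) + 400583/250467 = (I*√22)*(-1/430431) + 400583*(1/250467) = -I*√22/430431 + 400583/250467 = 400583/250467 - I*√22/430431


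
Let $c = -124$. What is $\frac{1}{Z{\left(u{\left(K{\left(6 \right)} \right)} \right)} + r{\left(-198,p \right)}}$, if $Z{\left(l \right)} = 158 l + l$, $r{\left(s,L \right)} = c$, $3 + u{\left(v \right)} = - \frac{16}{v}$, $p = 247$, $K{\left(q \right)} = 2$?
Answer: $- \frac{1}{1873} \approx -0.0005339$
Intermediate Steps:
$u{\left(v \right)} = -3 - \frac{16}{v}$
$r{\left(s,L \right)} = -124$
$Z{\left(l \right)} = 159 l$
$\frac{1}{Z{\left(u{\left(K{\left(6 \right)} \right)} \right)} + r{\left(-198,p \right)}} = \frac{1}{159 \left(-3 - \frac{16}{2}\right) - 124} = \frac{1}{159 \left(-3 - 8\right) - 124} = \frac{1}{159 \left(-11\right) - 124} = \frac{1}{-1749 - 124} = \frac{1}{-1873} = - \frac{1}{1873}$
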